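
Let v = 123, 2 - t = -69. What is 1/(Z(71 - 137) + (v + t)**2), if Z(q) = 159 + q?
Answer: 1/37729 ≈ 2.6505e-5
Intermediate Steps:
t = 71 (t = 2 - 1*(-69) = 2 + 69 = 71)
1/(Z(71 - 137) + (v + t)**2) = 1/((159 + (71 - 137)) + (123 + 71)**2) = 1/((159 - 66) + 194**2) = 1/(93 + 37636) = 1/37729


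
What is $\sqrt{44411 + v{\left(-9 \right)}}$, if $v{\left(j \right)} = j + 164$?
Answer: $\sqrt{44566} \approx 211.11$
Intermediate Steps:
$v{\left(j \right)} = 164 + j$
$\sqrt{44411 + v{\left(-9 \right)}} = \sqrt{44411 + \left(164 - 9\right)} = \sqrt{44411 + 155} = \sqrt{44566}$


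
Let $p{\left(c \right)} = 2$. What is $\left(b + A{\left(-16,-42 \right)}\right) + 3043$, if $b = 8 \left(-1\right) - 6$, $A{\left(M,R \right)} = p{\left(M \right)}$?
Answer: $3031$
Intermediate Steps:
$A{\left(M,R \right)} = 2$
$b = -14$ ($b = -8 - 6 = -14$)
$\left(b + A{\left(-16,-42 \right)}\right) + 3043 = \left(-14 + 2\right) + 3043 = -12 + 3043 = 3031$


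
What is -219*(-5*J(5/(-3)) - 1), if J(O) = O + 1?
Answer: -511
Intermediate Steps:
J(O) = 1 + O
-219*(-5*J(5/(-3)) - 1) = -219*(-5*(1 + 5/(-3)) - 1) = -219*(-5*(1 + 5*(-1/3)) - 1) = -219*(-5*(1 - 5/3) - 1) = -219*(-5*(-2/3) - 1) = -219*(10/3 - 1) = -219*7/3 = -511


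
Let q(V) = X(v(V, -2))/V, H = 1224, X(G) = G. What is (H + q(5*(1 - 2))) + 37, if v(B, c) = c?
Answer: 6307/5 ≈ 1261.4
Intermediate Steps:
q(V) = -2/V
(H + q(5*(1 - 2))) + 37 = (1224 - 2*1/(5*(1 - 2))) + 37 = (1224 - 2/(5*(-1))) + 37 = (1224 - 2/(-5)) + 37 = (1224 - 2*(-⅕)) + 37 = (1224 + ⅖) + 37 = 6122/5 + 37 = 6307/5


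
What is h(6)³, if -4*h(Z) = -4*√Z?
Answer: 6*√6 ≈ 14.697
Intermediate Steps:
h(Z) = √Z (h(Z) = -(-1)*√Z = √Z)
h(6)³ = (√6)³ = 6*√6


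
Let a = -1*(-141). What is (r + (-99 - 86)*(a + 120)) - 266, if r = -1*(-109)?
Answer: -48442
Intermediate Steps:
a = 141
r = 109
(r + (-99 - 86)*(a + 120)) - 266 = (109 + (-99 - 86)*(141 + 120)) - 266 = (109 - 185*261) - 266 = (109 - 48285) - 266 = -48176 - 266 = -48442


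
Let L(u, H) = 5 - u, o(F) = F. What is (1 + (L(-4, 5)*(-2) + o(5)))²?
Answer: 144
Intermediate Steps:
(1 + (L(-4, 5)*(-2) + o(5)))² = (1 + ((5 - 1*(-4))*(-2) + 5))² = (1 + ((5 + 4)*(-2) + 5))² = (1 + (9*(-2) + 5))² = (1 + (-18 + 5))² = (1 - 13)² = (-12)² = 144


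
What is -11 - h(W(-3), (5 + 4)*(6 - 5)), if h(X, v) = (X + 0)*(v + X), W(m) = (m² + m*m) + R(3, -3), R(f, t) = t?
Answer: -371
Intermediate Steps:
W(m) = -3 + 2*m² (W(m) = (m² + m*m) - 3 = (m² + m²) - 3 = 2*m² - 3 = -3 + 2*m²)
h(X, v) = X*(X + v)
-11 - h(W(-3), (5 + 4)*(6 - 5)) = -11 - (-3 + 2*(-3)²)*((-3 + 2*(-3)²) + (5 + 4)*(6 - 5)) = -11 - (-3 + 2*9)*((-3 + 2*9) + 9*1) = -11 - (-3 + 18)*((-3 + 18) + 9) = -11 - 15*(15 + 9) = -11 - 15*24 = -11 - 1*360 = -11 - 360 = -371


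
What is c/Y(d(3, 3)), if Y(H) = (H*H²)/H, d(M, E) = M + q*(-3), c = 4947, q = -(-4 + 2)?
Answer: 1649/3 ≈ 549.67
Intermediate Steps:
q = 2 (q = -1*(-2) = 2)
d(M, E) = -6 + M (d(M, E) = M + 2*(-3) = M - 6 = -6 + M)
Y(H) = H² (Y(H) = H³/H = H²)
c/Y(d(3, 3)) = 4947/((-6 + 3)²) = 4947/((-3)²) = 4947/9 = 4947*(⅑) = 1649/3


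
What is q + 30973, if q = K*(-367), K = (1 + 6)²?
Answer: 12990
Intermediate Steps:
K = 49 (K = 7² = 49)
q = -17983 (q = 49*(-367) = -17983)
q + 30973 = -17983 + 30973 = 12990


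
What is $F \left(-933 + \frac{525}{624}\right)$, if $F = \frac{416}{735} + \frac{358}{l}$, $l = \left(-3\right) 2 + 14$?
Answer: $- \frac{25831637581}{611520} \approx -42242.0$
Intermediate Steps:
$l = 8$ ($l = -6 + 14 = 8$)
$F = \frac{133229}{2940}$ ($F = \frac{416}{735} + \frac{358}{8} = 416 \cdot \frac{1}{735} + 358 \cdot \frac{1}{8} = \frac{416}{735} + \frac{179}{4} = \frac{133229}{2940} \approx 45.316$)
$F \left(-933 + \frac{525}{624}\right) = \frac{133229 \left(-933 + \frac{525}{624}\right)}{2940} = \frac{133229 \left(-933 + 525 \cdot \frac{1}{624}\right)}{2940} = \frac{133229 \left(-933 + \frac{175}{208}\right)}{2940} = \frac{133229}{2940} \left(- \frac{193889}{208}\right) = - \frac{25831637581}{611520}$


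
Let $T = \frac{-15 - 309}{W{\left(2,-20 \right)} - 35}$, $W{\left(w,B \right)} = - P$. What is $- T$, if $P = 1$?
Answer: $-9$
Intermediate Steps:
$W{\left(w,B \right)} = -1$ ($W{\left(w,B \right)} = \left(-1\right) 1 = -1$)
$T = 9$ ($T = \frac{-15 - 309}{-1 - 35} = - \frac{324}{-36} = \left(-324\right) \left(- \frac{1}{36}\right) = 9$)
$- T = \left(-1\right) 9 = -9$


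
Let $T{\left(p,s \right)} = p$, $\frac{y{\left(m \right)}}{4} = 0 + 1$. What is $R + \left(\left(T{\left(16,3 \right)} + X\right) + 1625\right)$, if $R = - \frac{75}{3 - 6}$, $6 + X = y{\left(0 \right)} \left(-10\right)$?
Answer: $1620$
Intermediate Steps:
$y{\left(m \right)} = 4$ ($y{\left(m \right)} = 4 \left(0 + 1\right) = 4 \cdot 1 = 4$)
$X = -46$ ($X = -6 + 4 \left(-10\right) = -6 - 40 = -46$)
$R = 25$ ($R = - \frac{75}{-3} = \left(-75\right) \left(- \frac{1}{3}\right) = 25$)
$R + \left(\left(T{\left(16,3 \right)} + X\right) + 1625\right) = 25 + \left(\left(16 - 46\right) + 1625\right) = 25 + \left(-30 + 1625\right) = 25 + 1595 = 1620$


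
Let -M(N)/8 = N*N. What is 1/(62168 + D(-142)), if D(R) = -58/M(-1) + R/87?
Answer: 348/21636419 ≈ 1.6084e-5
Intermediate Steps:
M(N) = -8*N² (M(N) = -8*N*N = -8*N²)
D(R) = 29/4 + R/87 (D(R) = -58/((-8*(-1)²)) + R/87 = -58/((-8*1)) + R*(1/87) = -58/(-8) + R/87 = -58*(-⅛) + R/87 = 29/4 + R/87)
1/(62168 + D(-142)) = 1/(62168 + (29/4 + (1/87)*(-142))) = 1/(62168 + (29/4 - 142/87)) = 1/(62168 + 1955/348) = 1/(21636419/348) = 348/21636419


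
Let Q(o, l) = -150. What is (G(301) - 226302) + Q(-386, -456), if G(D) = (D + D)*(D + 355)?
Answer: 168460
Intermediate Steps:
G(D) = 2*D*(355 + D) (G(D) = (2*D)*(355 + D) = 2*D*(355 + D))
(G(301) - 226302) + Q(-386, -456) = (2*301*(355 + 301) - 226302) - 150 = (2*301*656 - 226302) - 150 = (394912 - 226302) - 150 = 168610 - 150 = 168460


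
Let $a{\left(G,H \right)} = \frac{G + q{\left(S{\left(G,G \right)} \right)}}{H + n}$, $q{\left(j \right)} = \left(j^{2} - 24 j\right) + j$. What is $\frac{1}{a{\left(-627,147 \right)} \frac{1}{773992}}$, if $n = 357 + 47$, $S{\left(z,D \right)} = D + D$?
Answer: $\frac{22445768}{84249} \approx 266.42$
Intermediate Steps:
$S{\left(z,D \right)} = 2 D$
$q{\left(j \right)} = j^{2} - 23 j$
$n = 404$
$a{\left(G,H \right)} = \frac{G + 2 G \left(-23 + 2 G\right)}{404 + H}$ ($a{\left(G,H \right)} = \frac{G + 2 G \left(-23 + 2 G\right)}{H + 404} = \frac{G + 2 G \left(-23 + 2 G\right)}{404 + H}$)
$\frac{1}{a{\left(-627,147 \right)} \frac{1}{773992}} = \frac{1}{- \frac{627 \left(-45 + 4 \left(-627\right)\right)}{404 + 147} \cdot \frac{1}{773992}} = \frac{1}{- \frac{627 \left(-45 - 2508\right)}{551} \cdot \frac{1}{773992}} = \frac{1}{\left(-627\right) \frac{1}{551} \left(-2553\right) \frac{1}{773992}} = \frac{1}{\frac{84249}{29} \cdot \frac{1}{773992}} = \frac{1}{\frac{84249}{22445768}} = \frac{22445768}{84249}$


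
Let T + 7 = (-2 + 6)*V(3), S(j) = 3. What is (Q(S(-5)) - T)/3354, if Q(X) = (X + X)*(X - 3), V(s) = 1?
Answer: 1/1118 ≈ 0.00089445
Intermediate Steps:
T = -3 (T = -7 + (-2 + 6)*1 = -7 + 4*1 = -7 + 4 = -3)
Q(X) = 2*X*(-3 + X) (Q(X) = (2*X)*(-3 + X) = 2*X*(-3 + X))
(Q(S(-5)) - T)/3354 = (2*3*(-3 + 3) - 1*(-3))/3354 = (2*3*0 + 3)/3354 = (0 + 3)/3354 = (1/3354)*3 = 1/1118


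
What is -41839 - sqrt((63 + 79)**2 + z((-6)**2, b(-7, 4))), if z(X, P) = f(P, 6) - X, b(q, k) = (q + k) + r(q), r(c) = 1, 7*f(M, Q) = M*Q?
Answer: -41839 - 2*sqrt(246547)/7 ≈ -41981.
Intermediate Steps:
f(M, Q) = M*Q/7 (f(M, Q) = (M*Q)/7 = M*Q/7)
b(q, k) = 1 + k + q (b(q, k) = (q + k) + 1 = (k + q) + 1 = 1 + k + q)
z(X, P) = -X + 6*P/7 (z(X, P) = (1/7)*P*6 - X = 6*P/7 - X = -X + 6*P/7)
-41839 - sqrt((63 + 79)**2 + z((-6)**2, b(-7, 4))) = -41839 - sqrt((63 + 79)**2 + (-1*(-6)**2 + 6*(1 + 4 - 7)/7)) = -41839 - sqrt(142**2 + (-1*36 + (6/7)*(-2))) = -41839 - sqrt(20164 + (-36 - 12/7)) = -41839 - sqrt(20164 - 264/7) = -41839 - sqrt(140884/7) = -41839 - 2*sqrt(246547)/7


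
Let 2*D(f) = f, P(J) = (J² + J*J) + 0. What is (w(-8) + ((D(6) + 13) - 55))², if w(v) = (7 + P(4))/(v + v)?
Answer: 439569/256 ≈ 1717.1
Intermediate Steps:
P(J) = 2*J² (P(J) = (J² + J²) + 0 = 2*J² + 0 = 2*J²)
D(f) = f/2
w(v) = 39/(2*v) (w(v) = (7 + 2*4²)/(v + v) = (7 + 2*16)/((2*v)) = (7 + 32)*(1/(2*v)) = 39*(1/(2*v)) = 39/(2*v))
(w(-8) + ((D(6) + 13) - 55))² = ((39/2)/(-8) + (((½)*6 + 13) - 55))² = ((39/2)*(-⅛) + ((3 + 13) - 55))² = (-39/16 + (16 - 55))² = (-39/16 - 39)² = (-663/16)² = 439569/256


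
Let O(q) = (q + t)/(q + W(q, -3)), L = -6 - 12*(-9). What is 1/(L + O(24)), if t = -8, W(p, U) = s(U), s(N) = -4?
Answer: 5/514 ≈ 0.0097276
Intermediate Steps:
L = 102 (L = -6 + 108 = 102)
W(p, U) = -4
O(q) = (-8 + q)/(-4 + q) (O(q) = (q - 8)/(q - 4) = (-8 + q)/(-4 + q))
1/(L + O(24)) = 1/(102 + (-8 + 24)/(-4 + 24)) = 1/(102 + 16/20) = 1/(102 + (1/20)*16) = 1/(102 + ⅘) = 1/(514/5) = 5/514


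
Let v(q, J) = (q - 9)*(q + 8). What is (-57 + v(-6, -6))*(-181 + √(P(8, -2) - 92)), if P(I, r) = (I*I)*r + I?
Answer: 15747 - 174*I*√53 ≈ 15747.0 - 1266.7*I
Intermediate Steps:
v(q, J) = (-9 + q)*(8 + q)
P(I, r) = I + r*I² (P(I, r) = I²*r + I = r*I² + I = I + r*I²)
(-57 + v(-6, -6))*(-181 + √(P(8, -2) - 92)) = (-57 + (-72 + (-6)² - 1*(-6)))*(-181 + √(8*(1 + 8*(-2)) - 92)) = (-57 + (-72 + 36 + 6))*(-181 + √(8*(1 - 16) - 92)) = (-57 - 30)*(-181 + √(8*(-15) - 92)) = -87*(-181 + √(-120 - 92)) = -87*(-181 + √(-212)) = -87*(-181 + 2*I*√53) = 15747 - 174*I*√53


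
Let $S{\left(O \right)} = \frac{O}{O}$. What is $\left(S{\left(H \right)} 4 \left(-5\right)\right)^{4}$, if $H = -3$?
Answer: $160000$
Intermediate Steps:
$S{\left(O \right)} = 1$
$\left(S{\left(H \right)} 4 \left(-5\right)\right)^{4} = \left(1 \cdot 4 \left(-5\right)\right)^{4} = \left(4 \left(-5\right)\right)^{4} = \left(-20\right)^{4} = 160000$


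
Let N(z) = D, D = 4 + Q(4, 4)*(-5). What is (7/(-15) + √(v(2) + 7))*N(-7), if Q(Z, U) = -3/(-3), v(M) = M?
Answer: -38/15 ≈ -2.5333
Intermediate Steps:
Q(Z, U) = 1 (Q(Z, U) = -3*(-⅓) = 1)
D = -1 (D = 4 + 1*(-5) = 4 - 5 = -1)
N(z) = -1
(7/(-15) + √(v(2) + 7))*N(-7) = (7/(-15) + √(2 + 7))*(-1) = (-1/15*7 + √9)*(-1) = (-7/15 + 3)*(-1) = (38/15)*(-1) = -38/15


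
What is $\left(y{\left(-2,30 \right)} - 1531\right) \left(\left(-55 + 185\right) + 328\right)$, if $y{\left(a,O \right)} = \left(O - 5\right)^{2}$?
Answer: $-414948$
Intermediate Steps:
$y{\left(a,O \right)} = \left(-5 + O\right)^{2}$
$\left(y{\left(-2,30 \right)} - 1531\right) \left(\left(-55 + 185\right) + 328\right) = \left(\left(-5 + 30\right)^{2} - 1531\right) \left(\left(-55 + 185\right) + 328\right) = \left(25^{2} - 1531\right) \left(130 + 328\right) = \left(625 - 1531\right) 458 = \left(-906\right) 458 = -414948$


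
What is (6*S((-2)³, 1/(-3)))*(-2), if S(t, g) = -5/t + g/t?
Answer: -8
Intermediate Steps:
(6*S((-2)³, 1/(-3)))*(-2) = (6*((-5 + 1/(-3))/((-2)³)))*(-2) = (6*((-5 - ⅓)/(-8)))*(-2) = (6*(-⅛*(-16/3)))*(-2) = (6*(⅔))*(-2) = 4*(-2) = -8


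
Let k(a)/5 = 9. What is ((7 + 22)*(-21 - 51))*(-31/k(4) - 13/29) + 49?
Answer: 12117/5 ≈ 2423.4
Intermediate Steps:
k(a) = 45 (k(a) = 5*9 = 45)
((7 + 22)*(-21 - 51))*(-31/k(4) - 13/29) + 49 = ((7 + 22)*(-21 - 51))*(-31/45 - 13/29) + 49 = (29*(-72))*(-31*1/45 - 13*1/29) + 49 = -2088*(-31/45 - 13/29) + 49 = -2088*(-1484/1305) + 49 = 11872/5 + 49 = 12117/5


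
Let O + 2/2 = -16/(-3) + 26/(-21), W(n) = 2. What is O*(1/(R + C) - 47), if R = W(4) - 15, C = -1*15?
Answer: -28535/196 ≈ -145.59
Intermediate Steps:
C = -15
O = 65/21 (O = -1 + (-16/(-3) + 26/(-21)) = -1 + (-16*(-1/3) + 26*(-1/21)) = -1 + (16/3 - 26/21) = -1 + 86/21 = 65/21 ≈ 3.0952)
R = -13 (R = 2 - 15 = -13)
O*(1/(R + C) - 47) = 65*(1/(-13 - 15) - 47)/21 = 65*(1/(-28) - 47)/21 = 65*(-1/28 - 47)/21 = (65/21)*(-1317/28) = -28535/196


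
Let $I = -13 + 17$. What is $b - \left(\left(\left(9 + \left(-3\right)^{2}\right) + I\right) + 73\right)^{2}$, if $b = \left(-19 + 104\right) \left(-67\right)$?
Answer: $-14720$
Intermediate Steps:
$I = 4$
$b = -5695$ ($b = 85 \left(-67\right) = -5695$)
$b - \left(\left(\left(9 + \left(-3\right)^{2}\right) + I\right) + 73\right)^{2} = -5695 - \left(\left(\left(9 + \left(-3\right)^{2}\right) + 4\right) + 73\right)^{2} = -5695 - \left(\left(\left(9 + 9\right) + 4\right) + 73\right)^{2} = -5695 - \left(\left(18 + 4\right) + 73\right)^{2} = -5695 - \left(22 + 73\right)^{2} = -5695 - 95^{2} = -5695 - 9025 = -14720$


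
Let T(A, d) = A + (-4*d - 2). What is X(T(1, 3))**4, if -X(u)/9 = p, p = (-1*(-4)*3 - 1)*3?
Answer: 7780827681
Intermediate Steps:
p = 33 (p = (4*3 - 1)*3 = (12 - 1)*3 = 11*3 = 33)
T(A, d) = -2 + A - 4*d (T(A, d) = A + (-2 - 4*d) = -2 + A - 4*d)
X(u) = -297 (X(u) = -9*33 = -297)
X(T(1, 3))**4 = (-297)**4 = 7780827681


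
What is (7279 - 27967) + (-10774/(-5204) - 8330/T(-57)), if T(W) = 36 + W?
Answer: -158377987/7806 ≈ -20289.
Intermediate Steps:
(7279 - 27967) + (-10774/(-5204) - 8330/T(-57)) = (7279 - 27967) + (-10774/(-5204) - 8330/(36 - 57)) = -20688 + (-10774*(-1/5204) - 8330/(-21)) = -20688 + (5387/2602 - 8330*(-1/21)) = -20688 + (5387/2602 + 1190/3) = -20688 + 3112541/7806 = -158377987/7806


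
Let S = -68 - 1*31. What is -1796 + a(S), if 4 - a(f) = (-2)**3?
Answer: -1784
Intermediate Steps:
S = -99 (S = -68 - 31 = -99)
a(f) = 12 (a(f) = 4 - 1*(-2)**3 = 4 - 1*(-8) = 4 + 8 = 12)
-1796 + a(S) = -1796 + 12 = -1784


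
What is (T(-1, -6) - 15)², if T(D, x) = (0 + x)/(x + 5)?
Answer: 81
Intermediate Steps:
T(D, x) = x/(5 + x)
(T(-1, -6) - 15)² = (-6/(5 - 6) - 15)² = (-6/(-1) - 15)² = (-6*(-1) - 15)² = (6 - 15)² = (-9)² = 81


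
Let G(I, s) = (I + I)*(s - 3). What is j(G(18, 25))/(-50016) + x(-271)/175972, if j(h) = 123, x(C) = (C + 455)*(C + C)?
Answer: -417470017/733451296 ≈ -0.56919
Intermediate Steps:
G(I, s) = 2*I*(-3 + s) (G(I, s) = (2*I)*(-3 + s) = 2*I*(-3 + s))
x(C) = 2*C*(455 + C) (x(C) = (455 + C)*(2*C) = 2*C*(455 + C))
j(G(18, 25))/(-50016) + x(-271)/175972 = 123/(-50016) + (2*(-271)*(455 - 271))/175972 = 123*(-1/50016) + (2*(-271)*184)*(1/175972) = -41/16672 - 99728*1/175972 = -41/16672 - 24932/43993 = -417470017/733451296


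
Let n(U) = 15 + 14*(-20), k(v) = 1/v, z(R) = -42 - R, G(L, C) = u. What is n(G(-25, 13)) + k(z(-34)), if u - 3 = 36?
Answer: -2121/8 ≈ -265.13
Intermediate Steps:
u = 39 (u = 3 + 36 = 39)
G(L, C) = 39
n(U) = -265 (n(U) = 15 - 280 = -265)
n(G(-25, 13)) + k(z(-34)) = -265 + 1/(-42 - 1*(-34)) = -265 + 1/(-42 + 34) = -265 + 1/(-8) = -265 - ⅛ = -2121/8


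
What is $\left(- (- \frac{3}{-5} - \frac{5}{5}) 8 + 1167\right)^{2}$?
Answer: $\frac{34234201}{25} \approx 1.3694 \cdot 10^{6}$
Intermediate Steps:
$\left(- (- \frac{3}{-5} - \frac{5}{5}) 8 + 1167\right)^{2} = \left(- (\left(-3\right) \left(- \frac{1}{5}\right) - 1) 8 + 1167\right)^{2} = \left(- (\frac{3}{5} - 1) 8 + 1167\right)^{2} = \left(\left(-1\right) \left(- \frac{2}{5}\right) 8 + 1167\right)^{2} = \left(\frac{2}{5} \cdot 8 + 1167\right)^{2} = \left(\frac{16}{5} + 1167\right)^{2} = \left(\frac{5851}{5}\right)^{2} = \frac{34234201}{25}$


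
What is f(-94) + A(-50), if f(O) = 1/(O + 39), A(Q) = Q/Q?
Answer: 54/55 ≈ 0.98182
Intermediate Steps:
A(Q) = 1
f(O) = 1/(39 + O)
f(-94) + A(-50) = 1/(39 - 94) + 1 = 1/(-55) + 1 = -1/55 + 1 = 54/55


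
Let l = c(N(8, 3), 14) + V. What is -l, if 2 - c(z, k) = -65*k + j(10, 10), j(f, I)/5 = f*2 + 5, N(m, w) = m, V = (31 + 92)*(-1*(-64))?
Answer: -8659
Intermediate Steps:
V = 7872 (V = 123*64 = 7872)
j(f, I) = 25 + 10*f (j(f, I) = 5*(f*2 + 5) = 5*(2*f + 5) = 5*(5 + 2*f) = 25 + 10*f)
c(z, k) = -123 + 65*k (c(z, k) = 2 - (-65*k + (25 + 10*10)) = 2 - (-65*k + (25 + 100)) = 2 - (-65*k + 125) = 2 - (125 - 65*k) = 2 + (-125 + 65*k) = -123 + 65*k)
l = 8659 (l = (-123 + 65*14) + 7872 = (-123 + 910) + 7872 = 787 + 7872 = 8659)
-l = -1*8659 = -8659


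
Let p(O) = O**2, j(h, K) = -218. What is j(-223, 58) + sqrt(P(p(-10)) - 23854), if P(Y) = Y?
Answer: -218 + I*sqrt(23754) ≈ -218.0 + 154.12*I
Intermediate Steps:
j(-223, 58) + sqrt(P(p(-10)) - 23854) = -218 + sqrt((-10)**2 - 23854) = -218 + sqrt(100 - 23854) = -218 + sqrt(-23754) = -218 + I*sqrt(23754)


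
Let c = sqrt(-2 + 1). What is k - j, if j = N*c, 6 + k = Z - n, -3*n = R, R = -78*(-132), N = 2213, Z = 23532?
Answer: 26958 - 2213*I ≈ 26958.0 - 2213.0*I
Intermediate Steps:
R = 10296
n = -3432 (n = -1/3*10296 = -3432)
c = I (c = sqrt(-1) = I ≈ 1.0*I)
k = 26958 (k = -6 + (23532 - 1*(-3432)) = -6 + (23532 + 3432) = -6 + 26964 = 26958)
j = 2213*I ≈ 2213.0*I
k - j = 26958 - 2213*I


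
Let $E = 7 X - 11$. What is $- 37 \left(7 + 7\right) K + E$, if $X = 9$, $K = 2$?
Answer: $-984$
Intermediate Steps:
$E = 52$ ($E = 7 \cdot 9 - 11 = 63 - 11 = 52$)
$- 37 \left(7 + 7\right) K + E = - 37 \left(7 + 7\right) 2 + 52 = - 37 \cdot 14 \cdot 2 + 52 = \left(-37\right) 28 + 52 = -1036 + 52 = -984$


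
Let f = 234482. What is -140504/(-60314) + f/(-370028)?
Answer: 9461966691/5579467198 ≈ 1.6959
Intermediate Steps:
-140504/(-60314) + f/(-370028) = -140504/(-60314) + 234482/(-370028) = -140504*(-1/60314) + 234482*(-1/370028) = 70252/30157 - 117241/185014 = 9461966691/5579467198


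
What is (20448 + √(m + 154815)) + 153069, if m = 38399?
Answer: 173517 + √193214 ≈ 1.7396e+5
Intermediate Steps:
(20448 + √(m + 154815)) + 153069 = (20448 + √(38399 + 154815)) + 153069 = (20448 + √193214) + 153069 = 173517 + √193214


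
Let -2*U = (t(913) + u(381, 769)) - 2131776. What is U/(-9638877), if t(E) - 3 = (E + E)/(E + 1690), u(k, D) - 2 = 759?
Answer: -924503735/8363332277 ≈ -0.11054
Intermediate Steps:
u(k, D) = 761 (u(k, D) = 2 + 759 = 761)
t(E) = 3 + 2*E/(1690 + E) (t(E) = 3 + (E + E)/(E + 1690) = 3 + (2*E)/(1690 + E) = 3 + 2*E/(1690 + E))
U = 2773511205/2603 (U = -((5*(1014 + 913)/(1690 + 913) + 761) - 2131776)/2 = -((5*1927/2603 + 761) - 2131776)/2 = -((5*(1/2603)*1927 + 761) - 2131776)/2 = -((9635/2603 + 761) - 2131776)/2 = -(1990518/2603 - 2131776)/2 = -½*(-5547022410/2603) = 2773511205/2603 ≈ 1.0655e+6)
U/(-9638877) = (2773511205/2603)/(-9638877) = (2773511205/2603)*(-1/9638877) = -924503735/8363332277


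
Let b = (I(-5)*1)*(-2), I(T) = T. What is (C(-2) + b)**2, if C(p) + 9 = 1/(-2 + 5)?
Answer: 16/9 ≈ 1.7778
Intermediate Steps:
C(p) = -26/3 (C(p) = -9 + 1/(-2 + 5) = -9 + 1/3 = -26/3)
b = 10 (b = -5*1*(-2) = -5*(-2) = 10)
(C(-2) + b)**2 = (-26/3 + 10)**2 = (4/3)**2 = 16/9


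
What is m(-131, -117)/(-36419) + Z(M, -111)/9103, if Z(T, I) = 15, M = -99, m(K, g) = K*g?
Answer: -138975396/331522157 ≈ -0.41920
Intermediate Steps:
m(-131, -117)/(-36419) + Z(M, -111)/9103 = -131*(-117)/(-36419) + 15/9103 = 15327*(-1/36419) + 15*(1/9103) = -15327/36419 + 15/9103 = -138975396/331522157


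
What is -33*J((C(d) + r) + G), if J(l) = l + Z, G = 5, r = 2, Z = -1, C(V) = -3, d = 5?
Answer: -99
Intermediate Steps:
J(l) = -1 + l (J(l) = l - 1 = -1 + l)
-33*J((C(d) + r) + G) = -33*(-1 + ((-3 + 2) + 5)) = -33*(-1 + (-1 + 5)) = -33*(-1 + 4) = -33*3 = -99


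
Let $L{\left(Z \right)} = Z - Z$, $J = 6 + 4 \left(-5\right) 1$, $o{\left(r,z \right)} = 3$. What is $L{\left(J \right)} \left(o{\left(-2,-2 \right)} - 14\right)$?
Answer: $0$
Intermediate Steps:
$J = -14$ ($J = 6 - 20 = -14$)
$L{\left(Z \right)} = 0$
$L{\left(J \right)} \left(o{\left(-2,-2 \right)} - 14\right) = 0 \left(3 - 14\right) = 0 \left(-11\right) = 0$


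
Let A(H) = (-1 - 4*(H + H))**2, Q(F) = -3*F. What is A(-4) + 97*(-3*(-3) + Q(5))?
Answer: 379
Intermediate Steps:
A(H) = (-1 - 8*H)**2
A(-4) + 97*(-3*(-3) + Q(5)) = (1 + 8*(-4))**2 + 97*(-3*(-3) - 3*5) = (1 - 32)**2 + 97*(9 - 15) = (-31)**2 + 97*(-6) = 961 - 582 = 379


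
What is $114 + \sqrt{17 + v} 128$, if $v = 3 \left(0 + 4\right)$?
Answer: $114 + 128 \sqrt{29} \approx 803.3$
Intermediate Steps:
$v = 12$ ($v = 3 \cdot 4 = 12$)
$114 + \sqrt{17 + v} 128 = 114 + \sqrt{17 + 12} \cdot 128 = 114 + \sqrt{29} \cdot 128 = 114 + 128 \sqrt{29}$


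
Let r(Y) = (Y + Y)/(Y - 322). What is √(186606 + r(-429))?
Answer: 2*√26311653741/751 ≈ 431.98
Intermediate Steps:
r(Y) = 2*Y/(-322 + Y) (r(Y) = (2*Y)/(-322 + Y) = 2*Y/(-322 + Y))
√(186606 + r(-429)) = √(186606 + 2*(-429)/(-322 - 429)) = √(186606 + 2*(-429)/(-751)) = √(186606 + 2*(-429)*(-1/751)) = √(186606 + 858/751) = √(140141964/751) = 2*√26311653741/751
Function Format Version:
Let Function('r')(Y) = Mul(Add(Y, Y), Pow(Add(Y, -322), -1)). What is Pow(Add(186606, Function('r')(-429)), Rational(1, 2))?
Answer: Mul(Rational(2, 751), Pow(26311653741, Rational(1, 2))) ≈ 431.98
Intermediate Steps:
Function('r')(Y) = Mul(2, Y, Pow(Add(-322, Y), -1)) (Function('r')(Y) = Mul(Mul(2, Y), Pow(Add(-322, Y), -1)) = Mul(2, Y, Pow(Add(-322, Y), -1)))
Pow(Add(186606, Function('r')(-429)), Rational(1, 2)) = Pow(Add(186606, Mul(2, -429, Pow(Add(-322, -429), -1))), Rational(1, 2)) = Pow(Add(186606, Mul(2, -429, Pow(-751, -1))), Rational(1, 2)) = Pow(Add(186606, Mul(2, -429, Rational(-1, 751))), Rational(1, 2)) = Pow(Add(186606, Rational(858, 751)), Rational(1, 2)) = Pow(Rational(140141964, 751), Rational(1, 2)) = Mul(Rational(2, 751), Pow(26311653741, Rational(1, 2)))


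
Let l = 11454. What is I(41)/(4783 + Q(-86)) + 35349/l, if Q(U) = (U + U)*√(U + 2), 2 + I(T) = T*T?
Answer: 329503202961/96832669610 + 577576*I*√21/25362145 ≈ 3.4028 + 0.10436*I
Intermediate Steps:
I(T) = -2 + T² (I(T) = -2 + T*T = -2 + T²)
Q(U) = 2*U*√(2 + U) (Q(U) = (2*U)*√(2 + U) = 2*U*√(2 + U))
I(41)/(4783 + Q(-86)) + 35349/l = (-2 + 41²)/(4783 + 2*(-86)*√(2 - 86)) + 35349/11454 = (-2 + 1681)/(4783 + 2*(-86)*√(-84)) + 35349*(1/11454) = 1679/(4783 + 2*(-86)*(2*I*√21)) + 11783/3818 = 1679/(4783 - 344*I*√21) + 11783/3818 = 11783/3818 + 1679/(4783 - 344*I*√21)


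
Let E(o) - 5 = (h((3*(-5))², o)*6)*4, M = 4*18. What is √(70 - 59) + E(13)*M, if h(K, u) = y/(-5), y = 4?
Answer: -5112/5 + √11 ≈ -1019.1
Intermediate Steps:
h(K, u) = -⅘ (h(K, u) = 4/(-5) = 4*(-⅕) = -⅘)
M = 72
E(o) = -71/5 (E(o) = 5 - ⅘*6*4 = 5 - 24/5*4 = 5 - 96/5 = -71/5)
√(70 - 59) + E(13)*M = √(70 - 59) - 71/5*72 = √11 - 5112/5 = -5112/5 + √11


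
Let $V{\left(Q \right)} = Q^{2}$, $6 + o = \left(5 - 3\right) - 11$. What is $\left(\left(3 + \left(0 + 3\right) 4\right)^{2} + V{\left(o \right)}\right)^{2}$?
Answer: $202500$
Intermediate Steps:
$o = -15$ ($o = -6 + \left(\left(5 - 3\right) - 11\right) = -6 + \left(2 - 11\right) = -6 - 9 = -15$)
$\left(\left(3 + \left(0 + 3\right) 4\right)^{2} + V{\left(o \right)}\right)^{2} = \left(\left(3 + \left(0 + 3\right) 4\right)^{2} + \left(-15\right)^{2}\right)^{2} = \left(\left(3 + 3 \cdot 4\right)^{2} + 225\right)^{2} = \left(\left(3 + 12\right)^{2} + 225\right)^{2} = \left(15^{2} + 225\right)^{2} = \left(225 + 225\right)^{2} = 450^{2} = 202500$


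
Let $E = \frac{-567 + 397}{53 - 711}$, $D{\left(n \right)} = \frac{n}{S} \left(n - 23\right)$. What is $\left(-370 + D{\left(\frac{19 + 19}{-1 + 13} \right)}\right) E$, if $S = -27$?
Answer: $- \frac{30377215}{319788} \approx -94.992$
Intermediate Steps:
$D{\left(n \right)} = - \frac{n \left(-23 + n\right)}{27}$ ($D{\left(n \right)} = \frac{n}{-27} \left(n - 23\right) = n \left(- \frac{1}{27}\right) \left(-23 + n\right) = - \frac{n}{27} \left(-23 + n\right) = - \frac{n \left(-23 + n\right)}{27}$)
$E = \frac{85}{329}$ ($E = - \frac{170}{-658} = \left(-170\right) \left(- \frac{1}{658}\right) = \frac{85}{329} \approx 0.25836$)
$\left(-370 + D{\left(\frac{19 + 19}{-1 + 13} \right)}\right) E = \left(-370 + \frac{\frac{19 + 19}{-1 + 13} \left(23 - \frac{19 + 19}{-1 + 13}\right)}{27}\right) \frac{85}{329} = \left(-370 + \frac{\frac{38}{12} \left(23 - \frac{38}{12}\right)}{27}\right) \frac{85}{329} = \left(-370 + \frac{38 \cdot \frac{1}{12} \left(23 - 38 \cdot \frac{1}{12}\right)}{27}\right) \frac{85}{329} = \left(-370 + \frac{1}{27} \cdot \frac{19}{6} \left(23 - \frac{19}{6}\right)\right) \frac{85}{329} = \left(-370 + \frac{1}{27} \cdot \frac{19}{6} \cdot \frac{119}{6}\right) \frac{85}{329} = \left(-370 + \frac{2261}{972}\right) \frac{85}{329} = \left(- \frac{357379}{972}\right) \frac{85}{329} = - \frac{30377215}{319788}$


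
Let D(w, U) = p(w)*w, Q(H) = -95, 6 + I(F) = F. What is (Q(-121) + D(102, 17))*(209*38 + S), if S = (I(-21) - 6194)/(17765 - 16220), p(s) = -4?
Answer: -6168877007/1545 ≈ -3.9928e+6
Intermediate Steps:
I(F) = -6 + F
D(w, U) = -4*w
S = -6221/1545 (S = ((-6 - 21) - 6194)/(17765 - 16220) = (-27 - 6194)/1545 = -6221*1/1545 = -6221/1545 ≈ -4.0265)
(Q(-121) + D(102, 17))*(209*38 + S) = (-95 - 4*102)*(209*38 - 6221/1545) = (-95 - 408)*(7942 - 6221/1545) = -503*12264169/1545 = -6168877007/1545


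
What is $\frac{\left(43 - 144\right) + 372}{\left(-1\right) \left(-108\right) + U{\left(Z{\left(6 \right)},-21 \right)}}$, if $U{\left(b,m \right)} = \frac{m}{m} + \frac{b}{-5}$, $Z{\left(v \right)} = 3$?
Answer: $\frac{5}{2} \approx 2.5$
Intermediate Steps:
$U{\left(b,m \right)} = 1 - \frac{b}{5}$ ($U{\left(b,m \right)} = 1 + b \left(- \frac{1}{5}\right) = 1 - \frac{b}{5}$)
$\frac{\left(43 - 144\right) + 372}{\left(-1\right) \left(-108\right) + U{\left(Z{\left(6 \right)},-21 \right)}} = \frac{\left(43 - 144\right) + 372}{\left(-1\right) \left(-108\right) + \left(1 - \frac{3}{5}\right)} = \frac{-101 + 372}{108 + \left(1 - \frac{3}{5}\right)} = \frac{271}{108 + \frac{2}{5}} = \frac{271}{\frac{542}{5}} = 271 \cdot \frac{5}{542} = \frac{5}{2}$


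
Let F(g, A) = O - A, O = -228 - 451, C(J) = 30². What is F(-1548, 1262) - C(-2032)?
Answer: -2841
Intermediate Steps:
C(J) = 900
O = -679
F(g, A) = -679 - A
F(-1548, 1262) - C(-2032) = (-679 - 1*1262) - 1*900 = (-679 - 1262) - 900 = -1941 - 900 = -2841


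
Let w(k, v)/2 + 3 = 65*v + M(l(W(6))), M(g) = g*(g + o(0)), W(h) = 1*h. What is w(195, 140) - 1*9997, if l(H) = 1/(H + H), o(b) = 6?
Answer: 590257/72 ≈ 8198.0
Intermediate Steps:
W(h) = h
l(H) = 1/(2*H)
M(g) = g*(6 + g) (M(g) = g*(g + 6) = g*(6 + g))
w(k, v) = -359/72 + 130*v (w(k, v) = -6 + 2*(65*v + ((½)/6)*(6 + (½)/6)) = -6 + 2*(65*v + ((½)*(⅙))*(6 + (½)*(⅙))) = -6 + 2*(65*v + (6 + 1/12)/12) = -6 + 2*(65*v + (1/12)*(73/12)) = -6 + 2*(65*v + 73/144) = -6 + 2*(73/144 + 65*v) = -6 + (73/72 + 130*v) = -359/72 + 130*v)
w(195, 140) - 1*9997 = (-359/72 + 130*140) - 1*9997 = (-359/72 + 18200) - 9997 = 1310041/72 - 9997 = 590257/72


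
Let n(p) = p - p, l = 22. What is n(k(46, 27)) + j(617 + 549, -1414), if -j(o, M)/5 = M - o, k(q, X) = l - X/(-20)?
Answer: 12900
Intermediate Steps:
k(q, X) = 22 + X/20 (k(q, X) = 22 - X/(-20) = 22 - X*(-1)/20 = 22 - (-1)*X/20 = 22 + X/20)
j(o, M) = -5*M + 5*o (j(o, M) = -5*(M - o) = -5*M + 5*o)
n(p) = 0
n(k(46, 27)) + j(617 + 549, -1414) = 0 + (-5*(-1414) + 5*(617 + 549)) = 0 + (7070 + 5*1166) = 0 + (7070 + 5830) = 0 + 12900 = 12900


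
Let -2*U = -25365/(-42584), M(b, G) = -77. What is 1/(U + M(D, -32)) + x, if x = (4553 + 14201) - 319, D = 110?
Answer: 121363068767/6583301 ≈ 18435.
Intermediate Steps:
U = -25365/85168 (U = -(-25365)/(2*(-42584)) = -(-25365)*(-1)/(2*42584) = -1/2*25365/42584 = -25365/85168 ≈ -0.29782)
x = 18435 (x = 18754 - 319 = 18435)
1/(U + M(D, -32)) + x = 1/(-25365/85168 - 77) + 18435 = 1/(-6583301/85168) + 18435 = -85168/6583301 + 18435 = 121363068767/6583301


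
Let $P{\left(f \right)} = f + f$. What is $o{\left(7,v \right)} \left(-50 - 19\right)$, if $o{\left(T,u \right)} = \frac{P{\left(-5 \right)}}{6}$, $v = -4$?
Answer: $115$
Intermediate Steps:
$P{\left(f \right)} = 2 f$
$o{\left(T,u \right)} = - \frac{5}{3}$ ($o{\left(T,u \right)} = \frac{2 \left(-5\right)}{6} = \left(-10\right) \frac{1}{6} = - \frac{5}{3}$)
$o{\left(7,v \right)} \left(-50 - 19\right) = - \frac{5 \left(-50 - 19\right)}{3} = \left(- \frac{5}{3}\right) \left(-69\right) = 115$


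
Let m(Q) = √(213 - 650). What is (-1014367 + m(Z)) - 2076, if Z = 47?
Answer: -1016443 + I*√437 ≈ -1.0164e+6 + 20.905*I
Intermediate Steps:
m(Q) = I*√437 (m(Q) = √(-437) = I*√437)
(-1014367 + m(Z)) - 2076 = (-1014367 + I*√437) - 2076 = -1016443 + I*√437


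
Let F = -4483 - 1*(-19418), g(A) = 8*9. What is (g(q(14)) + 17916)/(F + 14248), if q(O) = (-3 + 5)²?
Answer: 17988/29183 ≈ 0.61639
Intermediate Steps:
q(O) = 4 (q(O) = 2² = 4)
g(A) = 72
F = 14935 (F = -4483 + 19418 = 14935)
(g(q(14)) + 17916)/(F + 14248) = (72 + 17916)/(14935 + 14248) = 17988/29183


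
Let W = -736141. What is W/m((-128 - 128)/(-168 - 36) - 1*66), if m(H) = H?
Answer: 37543191/3302 ≈ 11370.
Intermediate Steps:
W/m((-128 - 128)/(-168 - 36) - 1*66) = -736141/((-128 - 128)/(-168 - 36) - 1*66) = -736141/(-256/(-204) - 66) = -736141/(-256*(-1/204) - 66) = -736141/(64/51 - 66) = -736141/(-3302/51) = -736141*(-51/3302) = 37543191/3302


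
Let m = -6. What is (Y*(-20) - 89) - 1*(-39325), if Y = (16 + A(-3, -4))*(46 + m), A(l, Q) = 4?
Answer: 23236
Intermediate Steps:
Y = 800 (Y = (16 + 4)*(46 - 6) = 20*40 = 800)
(Y*(-20) - 89) - 1*(-39325) = (800*(-20) - 89) - 1*(-39325) = (-16000 - 89) + 39325 = -16089 + 39325 = 23236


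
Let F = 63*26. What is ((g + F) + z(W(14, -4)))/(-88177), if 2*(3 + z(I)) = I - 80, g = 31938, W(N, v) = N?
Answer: -33540/88177 ≈ -0.38037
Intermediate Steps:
F = 1638
z(I) = -43 + I/2 (z(I) = -3 + (I - 80)/2 = -3 + (-80 + I)/2 = -3 + (-40 + I/2) = -43 + I/2)
((g + F) + z(W(14, -4)))/(-88177) = ((31938 + 1638) + (-43 + (½)*14))/(-88177) = (33576 + (-43 + 7))*(-1/88177) = (33576 - 36)*(-1/88177) = 33540*(-1/88177) = -33540/88177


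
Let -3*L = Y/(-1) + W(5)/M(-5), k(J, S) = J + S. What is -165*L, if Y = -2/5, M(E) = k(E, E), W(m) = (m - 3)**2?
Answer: 0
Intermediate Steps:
W(m) = (-3 + m)**2
M(E) = 2*E (M(E) = E + E = 2*E)
Y = -2/5 (Y = -2*1/5 = -2/5 ≈ -0.40000)
L = 0 (L = -(-2/5/(-1) + (-3 + 5)**2/((2*(-5))))/3 = -(-2/5*(-1) + 2**2/(-10))/3 = -(2/5 + 4*(-1/10))/3 = -(2/5 - 2/5)/3 = -1/3*0 = 0)
-165*L = -165*0 = 0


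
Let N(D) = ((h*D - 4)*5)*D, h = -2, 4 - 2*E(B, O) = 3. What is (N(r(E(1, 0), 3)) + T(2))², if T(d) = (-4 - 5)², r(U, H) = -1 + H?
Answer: 1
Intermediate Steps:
E(B, O) = ½ (E(B, O) = 2 - ½*3 = 2 - 3/2 = ½)
T(d) = 81 (T(d) = (-9)² = 81)
N(D) = D*(-20 - 10*D) (N(D) = ((-2*D - 4)*5)*D = ((-4 - 2*D)*5)*D = (-20 - 10*D)*D = D*(-20 - 10*D))
(N(r(E(1, 0), 3)) + T(2))² = (10*(-1 + 3)*(-2 - (-1 + 3)) + 81)² = (10*2*(-2 - 1*2) + 81)² = (10*2*(-2 - 2) + 81)² = (10*2*(-4) + 81)² = (-80 + 81)² = 1² = 1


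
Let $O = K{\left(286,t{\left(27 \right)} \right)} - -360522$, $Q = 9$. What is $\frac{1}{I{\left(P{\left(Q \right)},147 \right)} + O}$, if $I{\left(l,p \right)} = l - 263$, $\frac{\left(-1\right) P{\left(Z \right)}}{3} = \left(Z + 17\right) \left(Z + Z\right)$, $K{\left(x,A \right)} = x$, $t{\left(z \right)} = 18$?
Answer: $\frac{1}{359141} \approx 2.7844 \cdot 10^{-6}$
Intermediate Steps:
$P{\left(Z \right)} = - 6 Z \left(17 + Z\right)$ ($P{\left(Z \right)} = - 3 \left(Z + 17\right) \left(Z + Z\right) = - 3 \left(17 + Z\right) 2 Z = - 3 \cdot 2 Z \left(17 + Z\right) = - 6 Z \left(17 + Z\right)$)
$I{\left(l,p \right)} = -263 + l$
$O = 360808$ ($O = 286 - -360522 = 286 + 360522 = 360808$)
$\frac{1}{I{\left(P{\left(Q \right)},147 \right)} + O} = \frac{1}{\left(-263 - 54 \left(17 + 9\right)\right) + 360808} = \frac{1}{\left(-263 - 54 \cdot 26\right) + 360808} = \frac{1}{\left(-263 - 1404\right) + 360808} = \frac{1}{-1667 + 360808} = \frac{1}{359141}$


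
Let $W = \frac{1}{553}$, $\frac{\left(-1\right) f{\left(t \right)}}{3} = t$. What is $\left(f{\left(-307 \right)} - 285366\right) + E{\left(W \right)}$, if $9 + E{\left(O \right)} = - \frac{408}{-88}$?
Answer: $- \frac{3128943}{11} \approx -2.8445 \cdot 10^{5}$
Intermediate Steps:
$f{\left(t \right)} = - 3 t$
$W = \frac{1}{553} \approx 0.0018083$
$E{\left(O \right)} = - \frac{48}{11}$ ($E{\left(O \right)} = -9 - \frac{408}{-88} = -9 - - \frac{51}{11} = -9 + \frac{51}{11} = - \frac{48}{11}$)
$\left(f{\left(-307 \right)} - 285366\right) + E{\left(W \right)} = \left(\left(-3\right) \left(-307\right) - 285366\right) - \frac{48}{11} = \left(921 - 285366\right) - \frac{48}{11} = -284445 - \frac{48}{11} = - \frac{3128943}{11}$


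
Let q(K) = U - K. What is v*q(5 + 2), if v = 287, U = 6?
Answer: -287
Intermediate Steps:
q(K) = 6 - K
v*q(5 + 2) = 287*(6 - (5 + 2)) = 287*(6 - 1*7) = 287*(6 - 7) = 287*(-1) = -287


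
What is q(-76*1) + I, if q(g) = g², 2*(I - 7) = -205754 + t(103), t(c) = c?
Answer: -194085/2 ≈ -97043.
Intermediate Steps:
I = -205637/2 (I = 7 + (-205754 + 103)/2 = 7 + (½)*(-205651) = 7 - 205651/2 = -205637/2 ≈ -1.0282e+5)
q(-76*1) + I = (-76*1)² - 205637/2 = (-76)² - 205637/2 = 5776 - 205637/2 = -194085/2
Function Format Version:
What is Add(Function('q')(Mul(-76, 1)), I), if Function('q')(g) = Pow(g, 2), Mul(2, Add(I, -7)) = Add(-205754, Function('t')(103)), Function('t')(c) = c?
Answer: Rational(-194085, 2) ≈ -97043.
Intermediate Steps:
I = Rational(-205637, 2) (I = Add(7, Mul(Rational(1, 2), Add(-205754, 103))) = Add(7, Mul(Rational(1, 2), -205651)) = Add(7, Rational(-205651, 2)) = Rational(-205637, 2) ≈ -1.0282e+5)
Add(Function('q')(Mul(-76, 1)), I) = Add(Pow(Mul(-76, 1), 2), Rational(-205637, 2)) = Add(Pow(-76, 2), Rational(-205637, 2)) = Add(5776, Rational(-205637, 2)) = Rational(-194085, 2)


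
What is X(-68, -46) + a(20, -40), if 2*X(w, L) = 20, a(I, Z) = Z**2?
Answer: 1610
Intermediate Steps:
X(w, L) = 10 (X(w, L) = (1/2)*20 = 10)
X(-68, -46) + a(20, -40) = 10 + (-40)**2 = 10 + 1600 = 1610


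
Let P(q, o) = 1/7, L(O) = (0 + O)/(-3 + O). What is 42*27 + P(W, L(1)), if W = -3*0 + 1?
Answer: 7939/7 ≈ 1134.1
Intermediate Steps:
W = 1 (W = 0 + 1 = 1)
L(O) = O/(-3 + O)
P(q, o) = ⅐
42*27 + P(W, L(1)) = 42*27 + ⅐ = 1134 + ⅐ = 7939/7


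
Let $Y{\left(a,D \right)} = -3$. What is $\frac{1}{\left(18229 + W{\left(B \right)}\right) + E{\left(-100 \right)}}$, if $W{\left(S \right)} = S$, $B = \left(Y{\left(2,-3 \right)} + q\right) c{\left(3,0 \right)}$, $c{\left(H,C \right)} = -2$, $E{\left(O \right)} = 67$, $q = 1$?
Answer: $\frac{1}{18300} \approx 5.4645 \cdot 10^{-5}$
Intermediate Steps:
$B = 4$ ($B = \left(-3 + 1\right) \left(-2\right) = \left(-2\right) \left(-2\right) = 4$)
$\frac{1}{\left(18229 + W{\left(B \right)}\right) + E{\left(-100 \right)}} = \frac{1}{\left(18229 + 4\right) + 67} = \frac{1}{18233 + 67} = \frac{1}{18300}$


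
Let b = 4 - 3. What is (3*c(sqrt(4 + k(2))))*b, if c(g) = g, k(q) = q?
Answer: 3*sqrt(6) ≈ 7.3485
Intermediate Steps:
b = 1
(3*c(sqrt(4 + k(2))))*b = (3*sqrt(4 + 2))*1 = (3*sqrt(6))*1 = 3*sqrt(6)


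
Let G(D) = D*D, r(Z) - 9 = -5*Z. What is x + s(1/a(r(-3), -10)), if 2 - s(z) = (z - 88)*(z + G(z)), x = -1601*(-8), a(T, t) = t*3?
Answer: 345793411/27000 ≈ 12807.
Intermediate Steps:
r(Z) = 9 - 5*Z
G(D) = D**2
a(T, t) = 3*t
x = 12808
s(z) = 2 - (-88 + z)*(z + z**2) (s(z) = 2 - (z - 88)*(z + z**2) = 2 - (-88 + z)*(z + z**2))
x + s(1/a(r(-3), -10)) = 12808 + (2 - (1/(3*(-10)))**3 + 87*(1/(3*(-10)))**2 + 88/((3*(-10)))) = 12808 + (2 - (1/(-30))**3 + 87*(1/(-30))**2 + 88/(-30)) = 12808 + (2 - (-1/30)**3 + 87*(-1/30)**2 + 88*(-1/30)) = 12808 + (2 - 1*(-1/27000) + 87*(1/900) - 44/15) = 12808 + (2 + 1/27000 + 29/300 - 44/15) = 12808 - 22589/27000 = 345793411/27000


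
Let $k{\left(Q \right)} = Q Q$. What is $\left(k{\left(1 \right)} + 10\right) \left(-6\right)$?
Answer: $-66$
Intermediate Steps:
$k{\left(Q \right)} = Q^{2}$
$\left(k{\left(1 \right)} + 10\right) \left(-6\right) = \left(1^{2} + 10\right) \left(-6\right) = \left(1 + 10\right) \left(-6\right) = 11 \left(-6\right) = -66$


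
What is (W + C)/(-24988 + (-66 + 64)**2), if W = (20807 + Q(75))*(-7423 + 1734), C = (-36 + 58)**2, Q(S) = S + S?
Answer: 119223889/24984 ≈ 4772.0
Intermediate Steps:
Q(S) = 2*S
C = 484 (C = 22**2 = 484)
W = -119224373 (W = (20807 + 2*75)*(-7423 + 1734) = (20807 + 150)*(-5689) = 20957*(-5689) = -119224373)
(W + C)/(-24988 + (-66 + 64)**2) = (-119224373 + 484)/(-24988 + (-66 + 64)**2) = -119223889/(-24988 + (-2)**2) = -119223889/(-24988 + 4) = -119223889/(-24984) = -119223889*(-1/24984) = 119223889/24984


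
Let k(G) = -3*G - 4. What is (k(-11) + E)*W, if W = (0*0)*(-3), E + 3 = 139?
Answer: 0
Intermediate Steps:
E = 136 (E = -3 + 139 = 136)
W = 0 (W = 0*(-3) = 0)
k(G) = -4 - 3*G
(k(-11) + E)*W = ((-4 - 3*(-11)) + 136)*0 = ((-4 + 33) + 136)*0 = (29 + 136)*0 = 165*0 = 0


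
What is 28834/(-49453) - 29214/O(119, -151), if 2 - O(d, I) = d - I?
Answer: 718496215/6626702 ≈ 108.42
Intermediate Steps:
O(d, I) = 2 + I - d (O(d, I) = 2 - (d - I) = 2 + (I - d) = 2 + I - d)
28834/(-49453) - 29214/O(119, -151) = 28834/(-49453) - 29214/(2 - 151 - 1*119) = 28834*(-1/49453) - 29214/(2 - 151 - 119) = -28834/49453 - 29214/(-268) = -28834/49453 - 29214*(-1/268) = -28834/49453 + 14607/134 = 718496215/6626702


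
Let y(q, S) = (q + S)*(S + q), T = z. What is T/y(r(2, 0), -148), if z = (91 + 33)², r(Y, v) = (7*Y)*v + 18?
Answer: 3844/4225 ≈ 0.90982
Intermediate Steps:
r(Y, v) = 18 + 7*Y*v (r(Y, v) = 7*Y*v + 18 = 18 + 7*Y*v)
z = 15376 (z = 124² = 15376)
T = 15376
y(q, S) = (S + q)² (y(q, S) = (S + q)*(S + q) = (S + q)²)
T/y(r(2, 0), -148) = 15376/((-148 + (18 + 7*2*0))²) = 15376/((-148 + (18 + 0))²) = 15376/((-148 + 18)²) = 15376/((-130)²) = 15376/16900 = 15376*(1/16900) = 3844/4225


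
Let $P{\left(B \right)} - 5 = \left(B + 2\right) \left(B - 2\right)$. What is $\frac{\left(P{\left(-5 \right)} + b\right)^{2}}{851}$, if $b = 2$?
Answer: $\frac{784}{851} \approx 0.92127$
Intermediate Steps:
$P{\left(B \right)} = 5 + \left(-2 + B\right) \left(2 + B\right)$ ($P{\left(B \right)} = 5 + \left(B + 2\right) \left(B - 2\right) = 5 + \left(2 + B\right) \left(-2 + B\right) = 5 + \left(-2 + B\right) \left(2 + B\right)$)
$\frac{\left(P{\left(-5 \right)} + b\right)^{2}}{851} = \frac{\left(\left(1 + \left(-5\right)^{2}\right) + 2\right)^{2}}{851} = \left(\left(1 + 25\right) + 2\right)^{2} \cdot \frac{1}{851} = \left(26 + 2\right)^{2} \cdot \frac{1}{851} = 28^{2} \cdot \frac{1}{851} = 784 \cdot \frac{1}{851} = \frac{784}{851}$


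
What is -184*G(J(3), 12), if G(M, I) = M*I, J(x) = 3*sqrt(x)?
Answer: -6624*sqrt(3) ≈ -11473.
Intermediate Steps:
G(M, I) = I*M
-184*G(J(3), 12) = -2208*3*sqrt(3) = -6624*sqrt(3)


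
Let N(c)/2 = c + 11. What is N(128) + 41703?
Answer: 41981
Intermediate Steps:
N(c) = 22 + 2*c (N(c) = 2*(c + 11) = 2*(11 + c) = 22 + 2*c)
N(128) + 41703 = (22 + 2*128) + 41703 = (22 + 256) + 41703 = 278 + 41703 = 41981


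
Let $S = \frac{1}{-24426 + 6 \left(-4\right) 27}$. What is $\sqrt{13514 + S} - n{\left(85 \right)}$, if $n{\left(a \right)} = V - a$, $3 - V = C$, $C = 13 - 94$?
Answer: $1 + \frac{\sqrt{944036197510}}{8358} \approx 117.25$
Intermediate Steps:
$S = - \frac{1}{25074}$ ($S = \frac{1}{-24426 - 648} = \frac{1}{-25074} = - \frac{1}{25074} \approx -3.9882 \cdot 10^{-5}$)
$C = -81$ ($C = 13 - 94 = -81$)
$V = 84$ ($V = 3 - -81 = 3 + 81 = 84$)
$n{\left(a \right)} = 84 - a$
$\sqrt{13514 + S} - n{\left(85 \right)} = \sqrt{13514 - \frac{1}{25074}} - \left(84 - 85\right) = \sqrt{\frac{338850035}{25074}} - \left(84 - 85\right) = \frac{\sqrt{944036197510}}{8358} - -1 = \frac{\sqrt{944036197510}}{8358} + 1 = 1 + \frac{\sqrt{944036197510}}{8358}$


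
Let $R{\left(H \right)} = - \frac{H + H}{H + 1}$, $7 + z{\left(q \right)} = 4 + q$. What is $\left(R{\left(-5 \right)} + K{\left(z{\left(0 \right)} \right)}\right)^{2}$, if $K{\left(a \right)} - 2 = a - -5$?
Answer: $\frac{9}{4} \approx 2.25$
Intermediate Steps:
$z{\left(q \right)} = -3 + q$ ($z{\left(q \right)} = -7 + \left(4 + q\right) = -3 + q$)
$R{\left(H \right)} = - \frac{2 H}{1 + H}$
$K{\left(a \right)} = 7 + a$ ($K{\left(a \right)} = 2 + \left(a - -5\right) = 2 + \left(a + 5\right) = 2 + \left(5 + a\right) = 7 + a$)
$\left(R{\left(-5 \right)} + K{\left(z{\left(0 \right)} \right)}\right)^{2} = \left(\left(-2\right) \left(-5\right) \frac{1}{1 - 5} + \left(7 + \left(-3 + 0\right)\right)\right)^{2} = \left(\left(-2\right) \left(-5\right) \frac{1}{-4} + \left(7 - 3\right)\right)^{2} = \left(\left(-2\right) \left(-5\right) \left(- \frac{1}{4}\right) + 4\right)^{2} = \left(- \frac{5}{2} + 4\right)^{2} = \left(\frac{3}{2}\right)^{2} = \frac{9}{4}$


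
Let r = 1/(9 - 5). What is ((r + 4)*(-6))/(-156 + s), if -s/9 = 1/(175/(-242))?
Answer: 2975/16748 ≈ 0.17763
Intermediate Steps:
s = 2178/175 (s = -9/(175/(-242)) = -9/(175*(-1/242)) = -9/(-175/242) = -9*(-242/175) = 2178/175 ≈ 12.446)
r = ¼ (r = 1/4 = ¼ ≈ 0.25000)
((r + 4)*(-6))/(-156 + s) = ((¼ + 4)*(-6))/(-156 + 2178/175) = ((17/4)*(-6))/(-25122/175) = -175/25122*(-51/2) = 2975/16748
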